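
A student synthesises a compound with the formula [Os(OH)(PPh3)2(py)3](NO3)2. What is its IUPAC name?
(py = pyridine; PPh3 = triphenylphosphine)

hydroxotris(pyridine)bis(triphenylphosphine)osmium(III) nitrate

The 2 nitrate counter-ions carry a total charge of -2, so each complex ion is 2+.
Ligand charges: 3×pyridine (neutral), 2×triphenylphosphine (neutral), 1×hydroxo (-1 each); total -1. So Os + (-1) = 2+, giving Os = +3.
Ligands are named alphabetically: hydroxo before pyridine before triphenylphosphine.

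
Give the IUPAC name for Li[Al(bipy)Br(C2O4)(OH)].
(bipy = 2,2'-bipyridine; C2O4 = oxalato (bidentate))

lithium (2,2'-bipyridine)bromohydroxooxalatoaluminate(III)

The 1 lithium counter-ion carries a total charge of +1, so each complex ion is 1−.
Ligand charges: 1×bromo (-1 each), 1×2,2'-bipyridine (neutral), 1×hydroxo (-1 each), 1×oxalato (-2 each); total -4. So Al + (-4) = 1−, giving Al = +3.
Ligands are named alphabetically: bipyridine before bromo before hydroxo before oxalato.
The complex ion is anionic, so aluminium takes the -ate form aluminate(III).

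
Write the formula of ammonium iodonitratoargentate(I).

Ligands: 1 nitrato (NO3, -1), 1 iodo (I, -1). Ligand charge sum = -2.
Charge balance with ammonium (+1) requires 1 complex ion per 1 ammonium.

NH4[AgI(NO3)]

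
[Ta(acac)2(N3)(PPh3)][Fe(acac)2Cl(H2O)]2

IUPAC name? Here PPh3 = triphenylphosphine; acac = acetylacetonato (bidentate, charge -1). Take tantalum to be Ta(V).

Both ions are complex: the cation is named first with the plain metal name, the anion second with the -ate form; each ion's ligands are alphabetised independently.
Ta is given as +5; the cation's ligand charges sum to -3, so the complex cation is 2+.
With 2 anions per cation, each anion must be 2/2 = 1−.
Anion: ligand charges sum to -3; for the ion to be 1−, Fe = +2.

bis(acetylacetonato)azido(triphenylphosphine)tantalum(V) bis(acetylacetonato)aquachloroferrate(II)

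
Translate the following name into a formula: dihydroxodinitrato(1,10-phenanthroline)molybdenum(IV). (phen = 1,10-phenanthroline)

Ligands: 2 nitrato (NO3, -1), 1 1,10-phenanthroline (phen, neutral), 2 hydroxo (OH, -1). Ligand charge sum = -4.
With Mo in oxidation state +4, the complex ion is [Mo...].

[Mo(NO3)2(OH)2(phen)]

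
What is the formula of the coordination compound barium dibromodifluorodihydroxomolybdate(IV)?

Ba[MoBr2F2(OH)2]

Ligands: 2 hydroxo (OH, -1), 2 bromo (Br, -1), 2 fluoro (F, -1). Ligand charge sum = -6.
Charge balance with barium (+2) requires 1 complex ion per 1 barium.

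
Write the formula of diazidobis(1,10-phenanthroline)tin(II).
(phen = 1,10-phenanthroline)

[Sn(N3)2(phen)2]

Ligands: 2 1,10-phenanthroline (phen, neutral), 2 azido (N3, -1). Ligand charge sum = -2.
With Sn in oxidation state +2, the complex ion is [Sn...].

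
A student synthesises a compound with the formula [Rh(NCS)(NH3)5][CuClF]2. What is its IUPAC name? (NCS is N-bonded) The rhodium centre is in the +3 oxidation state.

Rh is given as +3; the cation's ligand charges sum to -1, so the complex cation is 2+.
With 2 anions per cation, each anion must be 2/2 = 1−.
Anion: ligand charges sum to -2; for the ion to be 1−, Cu = +1.

pentaammineisothiocyanatorhodium(III) chlorofluorocuprate(I)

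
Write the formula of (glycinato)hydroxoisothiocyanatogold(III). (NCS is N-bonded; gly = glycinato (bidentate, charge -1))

Ligands: 1 hydroxo (OH, -1), 1 isothiocyanato (NCS, -1), 1 glycinato (gly, -1). Ligand charge sum = -3.
With Au in oxidation state +3, the complex ion is [Au...].

[Au(gly)(NCS)(OH)]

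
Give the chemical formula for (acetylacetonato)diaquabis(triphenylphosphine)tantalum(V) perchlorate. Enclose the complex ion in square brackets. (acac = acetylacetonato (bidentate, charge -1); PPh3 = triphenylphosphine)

[Ta(acac)(H2O)2(PPh3)2](ClO4)4

Ligands: 2 aqua (H2O, neutral), 1 acetylacetonato (acac, -1), 2 triphenylphosphine (PPh3, neutral). Ligand charge sum = -1.
Charge balance with perchlorate (-1) requires 1 complex ion per 4 perchlorate.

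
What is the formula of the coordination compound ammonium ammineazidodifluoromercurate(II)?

Ligands: 1 ammine (NH3, neutral), 2 fluoro (F, -1), 1 azido (N3, -1). Ligand charge sum = -3.
With Hg in oxidation state +2, the complex ion is [Hg...]^1−.
Charge balance with ammonium (+1) requires 1 complex ion per 1 ammonium.

NH4[HgF2(N3)(NH3)]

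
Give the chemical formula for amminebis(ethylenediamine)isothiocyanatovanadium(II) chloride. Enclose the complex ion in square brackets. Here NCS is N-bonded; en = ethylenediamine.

Ligands: 1 isothiocyanato (NCS, -1), 1 ammine (NH3, neutral), 2 ethylenediamine (en, neutral). Ligand charge sum = -1.
With V in oxidation state +2, the complex ion is [V...]^1+.
Charge balance with chloride (-1) requires 1 complex ion per 1 chloride.

[V(en)2(NCS)(NH3)]Cl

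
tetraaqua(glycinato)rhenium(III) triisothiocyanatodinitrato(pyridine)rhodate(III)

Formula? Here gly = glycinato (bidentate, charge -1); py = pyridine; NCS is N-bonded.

Cation [Re…]: ligand charges -1, Re(III) ⇒ ion charge 2+.
Anion [Rh…]: ligand charges -5, Rh(III) ⇒ ion charge 2−.

[Re(gly)(H2O)4][Rh(NCS)3(NO3)2(py)]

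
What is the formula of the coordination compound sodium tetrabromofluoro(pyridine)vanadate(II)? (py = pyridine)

Ligands: 1 pyridine (py, neutral), 1 fluoro (F, -1), 4 bromo (Br, -1). Ligand charge sum = -5.
With V in oxidation state +2, the complex ion is [V...]^3−.
Charge balance with sodium (+1) requires 1 complex ion per 3 sodium.

Na3[VBr4F(py)]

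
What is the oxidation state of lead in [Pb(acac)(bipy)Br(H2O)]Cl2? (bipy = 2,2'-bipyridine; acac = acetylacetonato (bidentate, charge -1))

2 chloride outside the brackets (-1 each) → the complex ion is 2+.
Ligand charges: 1×Br = -1; 1×H2O neutral; 1×bipy neutral; 1×acac = -1; sum -2.
Pb + (-2) = 2+ ⇒ Pb is +4.

+4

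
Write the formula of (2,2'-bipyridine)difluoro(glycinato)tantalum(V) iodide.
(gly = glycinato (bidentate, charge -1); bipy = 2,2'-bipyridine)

[Ta(bipy)F2(gly)]I2

Ligands: 1 glycinato (gly, -1), 2 fluoro (F, -1), 1 2,2'-bipyridine (bipy, neutral). Ligand charge sum = -3.
With Ta in oxidation state +5, the complex ion is [Ta...]^2+.
Charge balance with iodide (-1) requires 1 complex ion per 2 iodide.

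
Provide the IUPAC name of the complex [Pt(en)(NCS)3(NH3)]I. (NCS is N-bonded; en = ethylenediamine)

The 1 iodide counter-ion carries a total charge of -1, so each complex ion is 1+.
Ligand charges: 3×isothiocyanato (-1 each), 1×ethylenediamine (neutral), 1×ammine (neutral); total -3. So Pt + (-3) = 1+, giving Pt = +4.
Ligands are named alphabetically: ammine before ethylenediamine before isothiocyanato.

ammine(ethylenediamine)triisothiocyanatoplatinum(IV) iodide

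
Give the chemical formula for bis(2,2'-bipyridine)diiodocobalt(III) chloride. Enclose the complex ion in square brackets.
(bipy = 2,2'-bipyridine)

Ligands: 2 2,2'-bipyridine (bipy, neutral), 2 iodo (I, -1). Ligand charge sum = -2.
Charge balance with chloride (-1) requires 1 complex ion per 1 chloride.

[Co(bipy)2I2]Cl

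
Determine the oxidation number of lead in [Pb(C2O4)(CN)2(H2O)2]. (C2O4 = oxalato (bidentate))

No counter-ion: the bracketed complex is neutral.
Ligand charges: 2×H2O neutral; 1×C2O4 = -2; 2×CN = -2; sum -4.
Pb + (-4) = 0 ⇒ Pb is +4.

+4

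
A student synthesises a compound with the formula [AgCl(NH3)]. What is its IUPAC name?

amminechlorosilver(I)

There is no counter-ion, so the complex is neutral overall.
Ligand charges: 1×ammine (neutral), 1×chloro (-1 each); total -1. So Ag + (-1) = 0, giving Ag = +1.
Ligands are named alphabetically: ammine before chloro.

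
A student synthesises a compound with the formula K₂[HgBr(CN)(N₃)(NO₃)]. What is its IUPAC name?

The 2 potassium counter-ions carry a total charge of +2, so each complex ion is 2−.
Ligand charges: 1×cyano (-1 each), 1×bromo (-1 each), 1×azido (-1 each), 1×nitrato (-1 each); total -4. So Hg + (-4) = 2−, giving Hg = +2.
The complex ion is anionic, so mercury takes the -ate form mercurate(II).

potassium azidobromocyanonitratomercurate(II)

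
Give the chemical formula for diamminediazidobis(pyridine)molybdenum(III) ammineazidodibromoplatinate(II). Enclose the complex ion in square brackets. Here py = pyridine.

Cation [Mo…]: ligand charges -2, Mo(III) ⇒ ion charge 1+.
Anion [Pt…]: ligand charges -3, Pt(II) ⇒ ion charge 1−.
One 1+ cation balances one 1− anion.

[Mo(N3)2(NH3)2(py)2][PtBr2(N3)(NH3)]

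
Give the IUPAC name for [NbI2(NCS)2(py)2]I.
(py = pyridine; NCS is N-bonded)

The 1 iodide counter-ion carries a total charge of -1, so each complex ion is 1+.
Ligand charges: 2×iodo (-1 each), 2×pyridine (neutral), 2×isothiocyanato (-1 each); total -4. So Nb + (-4) = 1+, giving Nb = +5.
Ligands are named alphabetically: iodo before isothiocyanato before pyridine.

diiododiisothiocyanatobis(pyridine)niobium(V) iodide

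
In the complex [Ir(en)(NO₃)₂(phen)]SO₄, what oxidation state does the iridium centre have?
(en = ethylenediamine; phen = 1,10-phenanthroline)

1 sulfate outside the brackets (-2 each) → the complex ion is 2+.
Ligand charges: 2×NO3 = -2; 1×en neutral; 1×phen neutral; sum -2.
Ir + (-2) = 2+ ⇒ Ir is +4.

+4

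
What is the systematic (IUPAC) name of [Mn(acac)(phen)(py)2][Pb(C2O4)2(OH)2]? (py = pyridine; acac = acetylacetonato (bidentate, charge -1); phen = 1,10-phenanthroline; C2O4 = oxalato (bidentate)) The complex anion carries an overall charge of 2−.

(acetylacetonato)(1,10-phenanthroline)bis(pyridine)manganese(III) dihydroxodioxalatoplumbate(IV)

The complex anion is given as 2−; its ligand charges sum to -6, so Pb = +4.
A 1:1 salt means the cation carries the equal and opposite charge, 2+.
Cation: ligand charges sum to -1; for the ion to be 2+, Mn = +3.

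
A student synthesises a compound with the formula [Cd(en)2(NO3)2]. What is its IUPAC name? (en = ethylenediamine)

There is no counter-ion, so the complex is neutral overall.
Ligand charges: 2×ethylenediamine (neutral), 2×nitrato (-1 each); total -2. So Cd + (-2) = 0, giving Cd = +2.
Ligands are named alphabetically: ethylenediamine before nitrato.

bis(ethylenediamine)dinitratocadmium(II)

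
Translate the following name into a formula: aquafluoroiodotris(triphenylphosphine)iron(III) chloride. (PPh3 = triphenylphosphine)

[FeF(H2O)I(PPh3)3]Cl

Ligands: 1 aqua (H2O, neutral), 3 triphenylphosphine (PPh3, neutral), 1 fluoro (F, -1), 1 iodo (I, -1). Ligand charge sum = -2.
Charge balance with chloride (-1) requires 1 complex ion per 1 chloride.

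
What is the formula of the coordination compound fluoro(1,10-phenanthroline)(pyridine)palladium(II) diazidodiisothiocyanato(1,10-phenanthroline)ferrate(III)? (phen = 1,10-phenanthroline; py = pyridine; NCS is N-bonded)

Cation [Pd…]: ligand charges -1, Pd(II) ⇒ ion charge 1+.
Anion [Fe…]: ligand charges -4, Fe(III) ⇒ ion charge 1−.

[PdF(phen)(py)][Fe(N3)2(NCS)2(phen)]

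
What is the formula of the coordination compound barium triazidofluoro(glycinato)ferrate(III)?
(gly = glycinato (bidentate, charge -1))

Ligands: 3 azido (N3, -1), 1 glycinato (gly, -1), 1 fluoro (F, -1). Ligand charge sum = -5.
Charge balance with barium (+2) requires 1 complex ion per 1 barium.

Ba[FeF(gly)(N3)3]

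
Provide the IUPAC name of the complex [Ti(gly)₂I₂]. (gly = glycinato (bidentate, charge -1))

bis(glycinato)diiodotitanium(IV)

There is no counter-ion, so the complex is neutral overall.
Ligand charges: 2×iodo (-1 each), 2×glycinato (-1 each); total -4. So Ti + (-4) = 0, giving Ti = +4.
Ligands are named alphabetically: glycinato before iodo.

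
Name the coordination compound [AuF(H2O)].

aquafluorogold(I)

There is no counter-ion, so the complex is neutral overall.
Ligand charges: 1×aqua (neutral), 1×fluoro (-1 each); total -1. So Au + (-1) = 0, giving Au = +1.
Ligands are named alphabetically: aqua before fluoro.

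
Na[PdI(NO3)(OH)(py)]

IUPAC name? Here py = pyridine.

sodium hydroxoiodonitrato(pyridine)palladate(II)

The 1 sodium counter-ion carries a total charge of +1, so each complex ion is 1−.
Ligand charges: 1×nitrato (-1 each), 1×pyridine (neutral), 1×hydroxo (-1 each), 1×iodo (-1 each); total -3. So Pd + (-3) = 1−, giving Pd = +2.
Ligands are named alphabetically: hydroxo before iodo before nitrato before pyridine.
The complex ion is anionic, so palladium takes the -ate form palladate(II).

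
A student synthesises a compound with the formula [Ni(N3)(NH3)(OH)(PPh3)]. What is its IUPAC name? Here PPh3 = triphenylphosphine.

There is no counter-ion, so the complex is neutral overall.
Ligand charges: 1×azido (-1 each), 1×ammine (neutral), 1×hydroxo (-1 each), 1×triphenylphosphine (neutral); total -2. So Ni + (-2) = 0, giving Ni = +2.
Ligands are named alphabetically: ammine before azido before hydroxo before triphenylphosphine.

ammineazidohydroxo(triphenylphosphine)nickel(II)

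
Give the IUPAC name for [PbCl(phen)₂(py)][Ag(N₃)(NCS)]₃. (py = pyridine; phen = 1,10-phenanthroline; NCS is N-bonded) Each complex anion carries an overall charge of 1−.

Both ions are complex: the cation is named first with the plain metal name, the anion second with the -ate form; each ion's ligands are alphabetised independently.
The complex anion is given as 1−; its ligand charges sum to -2, so Ag = +1.
With 3 anions per cation, the cation must be 3×1 = 3+.
Cation: ligand charges sum to -1; for the ion to be 3+, Pb = +4.

chlorobis(1,10-phenanthroline)(pyridine)lead(IV) azidoisothiocyanatoargentate(I)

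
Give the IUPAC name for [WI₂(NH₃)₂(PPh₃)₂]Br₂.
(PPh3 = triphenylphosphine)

The 2 bromide counter-ions carry a total charge of -2, so each complex ion is 2+.
Ligand charges: 2×iodo (-1 each), 2×triphenylphosphine (neutral), 2×ammine (neutral); total -2. So W + (-2) = 2+, giving W = +4.
Ligands are named alphabetically: ammine before iodo before triphenylphosphine.

diamminediiodobis(triphenylphosphine)tungsten(IV) bromide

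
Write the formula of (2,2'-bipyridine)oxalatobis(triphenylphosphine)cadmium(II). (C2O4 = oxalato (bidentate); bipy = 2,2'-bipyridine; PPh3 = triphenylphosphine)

[Cd(bipy)(C2O4)(PPh3)2]

Ligands: 1 oxalato (C2O4, -2), 1 2,2'-bipyridine (bipy, neutral), 2 triphenylphosphine (PPh3, neutral). Ligand charge sum = -2.
With Cd in oxidation state +2, the complex ion is [Cd...].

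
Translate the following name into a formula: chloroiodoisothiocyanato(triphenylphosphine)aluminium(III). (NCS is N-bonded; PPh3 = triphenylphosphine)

Ligands: 1 iodo (I, -1), 1 isothiocyanato (NCS, -1), 1 chloro (Cl, -1), 1 triphenylphosphine (PPh3, neutral). Ligand charge sum = -3.
With Al in oxidation state +3, the complex ion is [Al...].

[AlClI(NCS)(PPh3)]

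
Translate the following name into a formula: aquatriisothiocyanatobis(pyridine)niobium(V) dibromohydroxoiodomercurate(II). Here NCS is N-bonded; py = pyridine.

[Nb(H2O)(NCS)3(py)2][HgBr2I(OH)]

Cation [Nb…]: ligand charges -3, Nb(V) ⇒ ion charge 2+.
Anion [Hg…]: ligand charges -4, Hg(II) ⇒ ion charge 2−.
One 2+ cation balances one 2− anion.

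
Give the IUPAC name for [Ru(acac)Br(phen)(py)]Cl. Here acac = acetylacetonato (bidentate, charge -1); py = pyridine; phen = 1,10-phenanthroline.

The 1 chloride counter-ion carries a total charge of -1, so each complex ion is 1+.
Ligand charges: 1×bromo (-1 each), 1×acetylacetonato (-1 each), 1×pyridine (neutral), 1×1,10-phenanthroline (neutral); total -2. So Ru + (-2) = 1+, giving Ru = +3.
Ligands are named alphabetically: acetylacetonato before bromo before phenanthroline before pyridine.

(acetylacetonato)bromo(1,10-phenanthroline)(pyridine)ruthenium(III) chloride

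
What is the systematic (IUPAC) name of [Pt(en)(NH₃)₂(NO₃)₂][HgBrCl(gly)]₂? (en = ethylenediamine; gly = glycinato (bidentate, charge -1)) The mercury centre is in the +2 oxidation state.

Hg is given as +2; the anion's ligand charges sum to -3, so the complex anion is 1−.
With 2 anions per cation, the cation must be 2×1 = 2+.
Cation: ligand charges sum to -2; for the ion to be 2+, Pt = +4.

diammine(ethylenediamine)dinitratoplatinum(IV) bromochloro(glycinato)mercurate(II)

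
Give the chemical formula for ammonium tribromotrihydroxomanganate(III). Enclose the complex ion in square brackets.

(NH4)3[MnBr3(OH)3]

Ligands: 3 bromo (Br, -1), 3 hydroxo (OH, -1). Ligand charge sum = -6.
Charge balance with ammonium (+1) requires 1 complex ion per 3 ammonium.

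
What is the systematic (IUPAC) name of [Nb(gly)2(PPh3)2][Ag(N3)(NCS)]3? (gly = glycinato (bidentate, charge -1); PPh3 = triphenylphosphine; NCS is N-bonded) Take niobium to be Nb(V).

Both ions are complex: the cation is named first with the plain metal name, the anion second with the -ate form; each ion's ligands are alphabetised independently.
Nb is given as +5; the cation's ligand charges sum to -2, so the complex cation is 3+.
With 3 anions per cation, each anion must be 3/3 = 1−.
Anion: ligand charges sum to -2; for the ion to be 1−, Ag = +1.

bis(glycinato)bis(triphenylphosphine)niobium(V) azidoisothiocyanatoargentate(I)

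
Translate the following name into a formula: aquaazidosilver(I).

Ligands: 1 aqua (H2O, neutral), 1 azido (N3, -1). Ligand charge sum = -1.
With Ag in oxidation state +1, the complex ion is [Ag...].

[Ag(H2O)(N3)]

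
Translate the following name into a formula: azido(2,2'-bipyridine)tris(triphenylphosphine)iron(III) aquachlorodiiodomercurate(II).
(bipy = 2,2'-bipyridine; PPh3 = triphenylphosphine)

[Fe(bipy)(N3)(PPh3)3][HgCl(H2O)I2]2

Cation [Fe…]: ligand charges -1, Fe(III) ⇒ ion charge 2+.
Anion [Hg…]: ligand charges -3, Hg(II) ⇒ ion charge 1−.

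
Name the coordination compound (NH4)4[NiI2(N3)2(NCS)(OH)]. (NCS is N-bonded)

The 4 ammonium counter-ions carry a total charge of +4, so each complex ion is 4−.
Ligand charges: 2×azido (-1 each), 1×isothiocyanato (-1 each), 2×iodo (-1 each), 1×hydroxo (-1 each); total -6. So Ni + (-6) = 4−, giving Ni = +2.
Ligands are named alphabetically: azido before hydroxo before iodo before isothiocyanato.
The complex ion is anionic, so nickel takes the -ate form nickelate(II).

ammonium diazidohydroxodiiodoisothiocyanatonickelate(II)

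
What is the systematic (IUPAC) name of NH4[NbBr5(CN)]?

ammonium pentabromocyanoniobate(V)

The 1 ammonium counter-ion carries a total charge of +1, so each complex ion is 1−.
Ligand charges: 5×bromo (-1 each), 1×cyano (-1 each); total -6. So Nb + (-6) = 1−, giving Nb = +5.
Ligands are named alphabetically: bromo before cyano.
The complex ion is anionic, so niobium takes the -ate form niobate(V).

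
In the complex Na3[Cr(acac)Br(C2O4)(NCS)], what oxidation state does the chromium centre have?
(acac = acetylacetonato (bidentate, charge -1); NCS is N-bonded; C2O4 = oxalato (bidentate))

3 sodium outside the brackets (+1 each) → the complex ion is 3−.
Ligand charges: 1×acac = -1; 1×NCS = -1; 1×C2O4 = -2; 1×Br = -1; sum -5.
Cr + (-5) = 3− ⇒ Cr is +2.

+2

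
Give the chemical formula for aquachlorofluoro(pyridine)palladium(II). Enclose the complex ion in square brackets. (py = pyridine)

Ligands: 1 pyridine (py, neutral), 1 fluoro (F, -1), 1 chloro (Cl, -1), 1 aqua (H2O, neutral). Ligand charge sum = -2.
With Pd in oxidation state +2, the complex ion is [Pd...].

[PdClF(H2O)(py)]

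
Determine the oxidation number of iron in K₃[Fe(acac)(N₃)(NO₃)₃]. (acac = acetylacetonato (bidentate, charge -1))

3 potassium outside the brackets (+1 each) → the complex ion is 3−.
Ligand charges: 3×NO3 = -3; 1×acac = -1; 1×N3 = -1; sum -5.
Fe + (-5) = 3− ⇒ Fe is +2.

+2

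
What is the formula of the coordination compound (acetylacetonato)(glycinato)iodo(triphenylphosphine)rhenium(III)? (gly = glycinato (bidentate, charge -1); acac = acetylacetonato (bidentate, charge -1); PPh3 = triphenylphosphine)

Ligands: 1 glycinato (gly, -1), 1 iodo (I, -1), 1 acetylacetonato (acac, -1), 1 triphenylphosphine (PPh3, neutral). Ligand charge sum = -3.
With Re in oxidation state +3, the complex ion is [Re...].

[Re(acac)(gly)I(PPh3)]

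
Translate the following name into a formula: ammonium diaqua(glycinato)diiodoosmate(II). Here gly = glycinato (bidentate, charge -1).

NH4[Os(gly)(H2O)2I2]

Ligands: 1 glycinato (gly, -1), 2 iodo (I, -1), 2 aqua (H2O, neutral). Ligand charge sum = -3.
Charge balance with ammonium (+1) requires 1 complex ion per 1 ammonium.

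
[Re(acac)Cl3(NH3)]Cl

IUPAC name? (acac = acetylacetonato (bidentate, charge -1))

(acetylacetonato)amminetrichlororhenium(V) chloride

The 1 chloride counter-ion carries a total charge of -1, so each complex ion is 1+.
Ligand charges: 1×acetylacetonato (-1 each), 3×chloro (-1 each), 1×ammine (neutral); total -4. So Re + (-4) = 1+, giving Re = +5.
Ligands are named alphabetically: acetylacetonato before ammine before chloro.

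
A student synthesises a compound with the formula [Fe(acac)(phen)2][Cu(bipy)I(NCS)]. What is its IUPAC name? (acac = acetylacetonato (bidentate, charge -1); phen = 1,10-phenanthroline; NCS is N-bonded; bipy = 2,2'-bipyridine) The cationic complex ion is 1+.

The complex cation is given as 1+; its ligand charges sum to -1, so Fe = +2.
A 1:1 salt means the anion carries the equal and opposite charge, 1−.
Anion: ligand charges sum to -2; for the ion to be 1−, Cu = +1.

(acetylacetonato)bis(1,10-phenanthroline)iron(II) (2,2'-bipyridine)iodoisothiocyanatocuprate(I)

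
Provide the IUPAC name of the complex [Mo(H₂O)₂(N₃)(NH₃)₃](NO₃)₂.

triamminediaquaazidomolybdenum(III) nitrate

The 2 nitrate counter-ions carry a total charge of -2, so each complex ion is 2+.
Ligand charges: 1×azido (-1 each), 2×aqua (neutral), 3×ammine (neutral); total -1. So Mo + (-1) = 2+, giving Mo = +3.
Ligands are named alphabetically: ammine before aqua before azido.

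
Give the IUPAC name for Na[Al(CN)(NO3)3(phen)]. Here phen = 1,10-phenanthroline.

sodium cyanotrinitrato(1,10-phenanthroline)aluminate(III)

The 1 sodium counter-ion carries a total charge of +1, so each complex ion is 1−.
Ligand charges: 1×1,10-phenanthroline (neutral), 1×cyano (-1 each), 3×nitrato (-1 each); total -4. So Al + (-4) = 1−, giving Al = +3.
Ligands are named alphabetically: cyano before nitrato before phenanthroline.
The complex ion is anionic, so aluminium takes the -ate form aluminate(III).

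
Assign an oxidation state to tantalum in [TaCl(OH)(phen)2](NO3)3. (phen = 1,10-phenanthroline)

3 nitrate outside the brackets (-1 each) → the complex ion is 3+.
Ligand charges: 1×Cl = -1; 2×phen neutral; 1×OH = -1; sum -2.
Ta + (-2) = 3+ ⇒ Ta is +5.

+5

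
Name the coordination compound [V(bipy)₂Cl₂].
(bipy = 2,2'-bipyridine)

There is no counter-ion, so the complex is neutral overall.
Ligand charges: 2×2,2'-bipyridine (neutral), 2×chloro (-1 each); total -2. So V + (-2) = 0, giving V = +2.
Ligands are named alphabetically: bipyridine before chloro.

bis(2,2'-bipyridine)dichlorovanadium(II)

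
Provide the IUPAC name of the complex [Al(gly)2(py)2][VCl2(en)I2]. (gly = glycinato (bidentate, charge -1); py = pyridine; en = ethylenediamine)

bis(glycinato)bis(pyridine)aluminium(III) dichloro(ethylenediamine)diiodovanadate(III)

Both ions are complex: the cation is named first with the plain metal name, the anion second with the -ate form; each ion's ligands are alphabetised independently.
Aluminium is always +3 in its complexes; the cation's ligand charges sum to -2, so the complex cation is 1+.
A 1:1 salt means the anion carries the equal and opposite charge, 1−.
Anion: ligand charges sum to -4; for the ion to be 1−, V = +3.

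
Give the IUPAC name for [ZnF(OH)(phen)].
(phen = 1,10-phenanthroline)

There is no counter-ion, so the complex is neutral overall.
Ligand charges: 1×fluoro (-1 each), 1×hydroxo (-1 each), 1×1,10-phenanthroline (neutral); total -2. So Zn + (-2) = 0, giving Zn = +2.
Ligands are named alphabetically: fluoro before hydroxo before phenanthroline.

fluorohydroxo(1,10-phenanthroline)zinc(II)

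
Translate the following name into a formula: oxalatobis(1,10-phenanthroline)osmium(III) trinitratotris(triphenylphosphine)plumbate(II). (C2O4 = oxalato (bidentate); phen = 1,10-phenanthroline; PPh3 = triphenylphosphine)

Cation [Os…]: ligand charges -2, Os(III) ⇒ ion charge 1+.
Anion [Pb…]: ligand charges -3, Pb(II) ⇒ ion charge 1−.
One 1+ cation balances one 1− anion.

[Os(C2O4)(phen)2][Pb(NO3)3(PPh3)3]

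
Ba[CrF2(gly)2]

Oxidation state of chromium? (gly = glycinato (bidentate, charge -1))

+2

1 barium outside the brackets (+2 each) → the complex ion is 2−.
Ligand charges: 2×F = -2; 2×gly = -2; sum -4.
Cr + (-4) = 2− ⇒ Cr is +2.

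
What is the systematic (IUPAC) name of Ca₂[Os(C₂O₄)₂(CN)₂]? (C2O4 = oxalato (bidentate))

The 2 calcium counter-ions carry a total charge of +4, so each complex ion is 4−.
Ligand charges: 2×oxalato (-2 each), 2×cyano (-1 each); total -6. So Os + (-6) = 4−, giving Os = +2.
Ligands are named alphabetically: cyano before oxalato.
The complex ion is anionic, so osmium takes the -ate form osmate(II).

calcium dicyanodioxalatoosmate(II)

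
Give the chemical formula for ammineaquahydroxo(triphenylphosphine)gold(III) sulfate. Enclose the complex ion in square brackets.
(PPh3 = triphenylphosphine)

[Au(H2O)(NH3)(OH)(PPh3)]SO4

Ligands: 1 hydroxo (OH, -1), 1 ammine (NH3, neutral), 1 triphenylphosphine (PPh3, neutral), 1 aqua (H2O, neutral). Ligand charge sum = -1.
Charge balance with sulfate (-2) requires 1 complex ion per 1 sulfate.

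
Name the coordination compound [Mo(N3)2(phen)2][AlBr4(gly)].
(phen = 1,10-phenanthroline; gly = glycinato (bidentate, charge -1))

diazidobis(1,10-phenanthroline)molybdenum(IV) tetrabromo(glycinato)aluminate(III)

Both ions are complex: the cation is named first with the plain metal name, the anion second with the -ate form; each ion's ligands are alphabetised independently.
Aluminium is always +3 in its complexes; the anion's ligand charges sum to -5, so the complex anion is 2−.
A 1:1 salt means the cation carries the equal and opposite charge, 2+.
Cation: ligand charges sum to -2; for the ion to be 2+, Mo = +4.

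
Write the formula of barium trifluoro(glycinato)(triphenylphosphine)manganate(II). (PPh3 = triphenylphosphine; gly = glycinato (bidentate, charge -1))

Ba[MnF3(gly)(PPh3)]

Ligands: 1 triphenylphosphine (PPh3, neutral), 3 fluoro (F, -1), 1 glycinato (gly, -1). Ligand charge sum = -4.
With Mn in oxidation state +2, the complex ion is [Mn...]^2−.
Charge balance with barium (+2) requires 1 complex ion per 1 barium.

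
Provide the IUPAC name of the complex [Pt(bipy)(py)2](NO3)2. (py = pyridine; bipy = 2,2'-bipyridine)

(2,2'-bipyridine)bis(pyridine)platinum(II) nitrate

The 2 nitrate counter-ions carry a total charge of -2, so each complex ion is 2+.
Ligand charges: 2×pyridine (neutral), 1×2,2'-bipyridine (neutral); total 0. So Pt + (0) = 2+, giving Pt = +2.
Ligands are named alphabetically: bipyridine before pyridine.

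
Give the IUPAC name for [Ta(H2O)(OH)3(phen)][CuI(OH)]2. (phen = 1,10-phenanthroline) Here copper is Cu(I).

aquatrihydroxo(1,10-phenanthroline)tantalum(V) hydroxoiodocuprate(I)

Both ions are complex: the cation is named first with the plain metal name, the anion second with the -ate form; each ion's ligands are alphabetised independently.
Cu is given as +1; the anion's ligand charges sum to -2, so the complex anion is 1−.
With 2 anions per cation, the cation must be 2×1 = 2+.
Cation: ligand charges sum to -3; for the ion to be 2+, Ta = +5.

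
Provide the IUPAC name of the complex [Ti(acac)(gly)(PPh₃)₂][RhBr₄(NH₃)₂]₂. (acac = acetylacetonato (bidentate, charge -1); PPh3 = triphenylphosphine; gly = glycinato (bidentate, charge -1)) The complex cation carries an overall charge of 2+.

Both ions are complex: the cation is named first with the plain metal name, the anion second with the -ate form; each ion's ligands are alphabetised independently.
The complex cation is given as 2+; its ligand charges sum to -2, so Ti = +4.
With 2 anions per cation, each anion must be 2/2 = 1−.
Anion: ligand charges sum to -4; for the ion to be 1−, Rh = +3.

(acetylacetonato)(glycinato)bis(triphenylphosphine)titanium(IV) diamminetetrabromorhodate(III)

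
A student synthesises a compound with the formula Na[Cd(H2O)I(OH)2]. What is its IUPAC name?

sodium aquadihydroxoiodocadmate(II)

The 1 sodium counter-ion carries a total charge of +1, so each complex ion is 1−.
Ligand charges: 1×aqua (neutral), 2×hydroxo (-1 each), 1×iodo (-1 each); total -3. So Cd + (-3) = 1−, giving Cd = +2.
Ligands are named alphabetically: aqua before hydroxo before iodo.
The complex ion is anionic, so cadmium takes the -ate form cadmate(II).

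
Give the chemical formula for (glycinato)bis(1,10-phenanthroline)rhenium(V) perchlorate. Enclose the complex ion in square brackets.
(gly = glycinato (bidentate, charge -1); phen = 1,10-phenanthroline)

[Re(gly)(phen)2](ClO4)4

Ligands: 1 glycinato (gly, -1), 2 1,10-phenanthroline (phen, neutral). Ligand charge sum = -1.
With Re in oxidation state +5, the complex ion is [Re...]^4+.
Charge balance with perchlorate (-1) requires 1 complex ion per 4 perchlorate.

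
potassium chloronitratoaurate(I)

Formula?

Ligands: 1 nitrato (NO3, -1), 1 chloro (Cl, -1). Ligand charge sum = -2.
With Au in oxidation state +1, the complex ion is [Au...]^1−.
Charge balance with potassium (+1) requires 1 complex ion per 1 potassium.

K[AuCl(NO3)]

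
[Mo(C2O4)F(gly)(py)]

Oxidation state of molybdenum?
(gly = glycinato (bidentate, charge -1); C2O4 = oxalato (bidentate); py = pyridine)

+4

No counter-ion: the bracketed complex is neutral.
Ligand charges: 1×F = -1; 1×gly = -1; 1×C2O4 = -2; 1×py neutral; sum -4.
Mo + (-4) = 0 ⇒ Mo is +4.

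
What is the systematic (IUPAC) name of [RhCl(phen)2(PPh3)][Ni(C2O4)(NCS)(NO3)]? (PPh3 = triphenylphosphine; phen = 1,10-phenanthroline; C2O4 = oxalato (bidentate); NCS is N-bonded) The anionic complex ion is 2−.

chlorobis(1,10-phenanthroline)(triphenylphosphine)rhodium(III) isothiocyanatonitratooxalatonickelate(II)

Both ions are complex: the cation is named first with the plain metal name, the anion second with the -ate form; each ion's ligands are alphabetised independently.
The complex anion is given as 2−; its ligand charges sum to -4, so Ni = +2.
A 1:1 salt means the cation carries the equal and opposite charge, 2+.
Cation: ligand charges sum to -1; for the ion to be 2+, Rh = +3.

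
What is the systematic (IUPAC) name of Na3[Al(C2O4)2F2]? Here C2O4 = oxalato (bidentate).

sodium difluorodioxalatoaluminate(III)

The 3 sodium counter-ions carry a total charge of +3, so each complex ion is 3−.
Ligand charges: 2×oxalato (-2 each), 2×fluoro (-1 each); total -6. So Al + (-6) = 3−, giving Al = +3.
The complex ion is anionic, so aluminium takes the -ate form aluminate(III).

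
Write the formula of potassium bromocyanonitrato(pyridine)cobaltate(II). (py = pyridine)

Ligands: 1 pyridine (py, neutral), 1 nitrato (NO3, -1), 1 bromo (Br, -1), 1 cyano (CN, -1). Ligand charge sum = -3.
With Co in oxidation state +2, the complex ion is [Co...]^1−.
Charge balance with potassium (+1) requires 1 complex ion per 1 potassium.

K[CoBr(CN)(NO3)(py)]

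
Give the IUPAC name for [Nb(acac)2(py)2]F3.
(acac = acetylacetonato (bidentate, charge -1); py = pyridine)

bis(acetylacetonato)bis(pyridine)niobium(V) fluoride

The 3 fluoride counter-ions carry a total charge of -3, so each complex ion is 3+.
Ligand charges: 2×acetylacetonato (-1 each), 2×pyridine (neutral); total -2. So Nb + (-2) = 3+, giving Nb = +5.
Ligands are named alphabetically: acetylacetonato before pyridine.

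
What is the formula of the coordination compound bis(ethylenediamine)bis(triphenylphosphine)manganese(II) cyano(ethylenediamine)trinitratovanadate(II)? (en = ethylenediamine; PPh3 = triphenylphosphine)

Cation [Mn…]: ligand charges 0, Mn(II) ⇒ ion charge 2+.
Anion [V…]: ligand charges -4, V(II) ⇒ ion charge 2−.
One 2+ cation balances one 2− anion.

[Mn(en)2(PPh3)2][V(CN)(en)(NO3)3]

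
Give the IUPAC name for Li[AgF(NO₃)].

The 1 lithium counter-ion carries a total charge of +1, so each complex ion is 1−.
Ligand charges: 1×fluoro (-1 each), 1×nitrato (-1 each); total -2. So Ag + (-2) = 1−, giving Ag = +1.
Ligands are named alphabetically: fluoro before nitrato.
The complex ion is anionic, so silver takes the -ate form argentate(I).

lithium fluoronitratoargentate(I)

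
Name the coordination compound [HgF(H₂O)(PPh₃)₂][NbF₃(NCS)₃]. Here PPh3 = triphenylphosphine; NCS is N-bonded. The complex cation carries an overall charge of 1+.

aquafluorobis(triphenylphosphine)mercury(II) trifluorotriisothiocyanatoniobate(V)

Both ions are complex: the cation is named first with the plain metal name, the anion second with the -ate form; each ion's ligands are alphabetised independently.
The complex cation is given as 1+; its ligand charges sum to -1, so Hg = +2.
A 1:1 salt means the anion carries the equal and opposite charge, 1−.
Anion: ligand charges sum to -6; for the ion to be 1−, Nb = +5.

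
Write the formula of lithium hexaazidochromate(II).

Ligands: 6 azido (N3, -1). Ligand charge sum = -6.
With Cr in oxidation state +2, the complex ion is [Cr...]^4−.
Charge balance with lithium (+1) requires 1 complex ion per 4 lithium.

Li4[Cr(N3)6]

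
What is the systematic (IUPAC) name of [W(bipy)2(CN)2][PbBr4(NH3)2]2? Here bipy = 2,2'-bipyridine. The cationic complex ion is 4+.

bis(2,2'-bipyridine)dicyanotungsten(VI) diamminetetrabromoplumbate(II)

The complex cation is given as 4+; its ligand charges sum to -2, so W = +6.
With 2 anions per cation, each anion must be 4/2 = 2−.
Anion: ligand charges sum to -4; for the ion to be 2−, Pb = +2.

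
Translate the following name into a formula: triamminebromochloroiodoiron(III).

Ligands: 1 chloro (Cl, -1), 1 iodo (I, -1), 1 bromo (Br, -1), 3 ammine (NH3, neutral). Ligand charge sum = -3.
With Fe in oxidation state +3, the complex ion is [Fe...].

[FeBrClI(NH3)3]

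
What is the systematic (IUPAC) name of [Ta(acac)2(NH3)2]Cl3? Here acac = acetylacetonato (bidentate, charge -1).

The 3 chloride counter-ions carry a total charge of -3, so each complex ion is 3+.
Ligand charges: 2×ammine (neutral), 2×acetylacetonato (-1 each); total -2. So Ta + (-2) = 3+, giving Ta = +5.
Ligands are named alphabetically: acetylacetonato before ammine.

bis(acetylacetonato)diamminetantalum(V) chloride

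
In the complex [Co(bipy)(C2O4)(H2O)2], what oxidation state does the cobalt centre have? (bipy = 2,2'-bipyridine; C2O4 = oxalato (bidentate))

No counter-ion: the bracketed complex is neutral.
Ligand charges: 1×bipy neutral; 2×H2O neutral; 1×C2O4 = -2; sum -2.
Co + (-2) = 0 ⇒ Co is +2.

+2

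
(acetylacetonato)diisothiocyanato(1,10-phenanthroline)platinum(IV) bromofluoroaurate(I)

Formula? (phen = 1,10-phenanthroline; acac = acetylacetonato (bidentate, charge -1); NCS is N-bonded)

Cation [Pt…]: ligand charges -3, Pt(IV) ⇒ ion charge 1+.
Anion [Au…]: ligand charges -2, Au(I) ⇒ ion charge 1−.
One 1+ cation balances one 1− anion.

[Pt(acac)(NCS)2(phen)][AuBrF]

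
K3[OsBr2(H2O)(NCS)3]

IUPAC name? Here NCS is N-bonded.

The 3 potassium counter-ions carry a total charge of +3, so each complex ion is 3−.
Ligand charges: 2×bromo (-1 each), 1×aqua (neutral), 3×isothiocyanato (-1 each); total -5. So Os + (-5) = 3−, giving Os = +2.
Ligands are named alphabetically: aqua before bromo before isothiocyanato.
The complex ion is anionic, so osmium takes the -ate form osmate(II).

potassium aquadibromotriisothiocyanatoosmate(II)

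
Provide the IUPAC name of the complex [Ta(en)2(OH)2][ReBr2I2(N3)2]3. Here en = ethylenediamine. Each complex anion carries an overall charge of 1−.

Both ions are complex: the cation is named first with the plain metal name, the anion second with the -ate form; each ion's ligands are alphabetised independently.
The complex anion is given as 1−; its ligand charges sum to -6, so Re = +5.
With 3 anions per cation, the cation must be 3×1 = 3+.
Cation: ligand charges sum to -2; for the ion to be 3+, Ta = +5.

bis(ethylenediamine)dihydroxotantalum(V) diazidodibromodiiodorhenate(V)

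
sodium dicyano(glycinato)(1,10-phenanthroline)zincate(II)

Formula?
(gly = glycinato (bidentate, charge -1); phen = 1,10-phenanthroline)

Ligands: 1 glycinato (gly, -1), 1 1,10-phenanthroline (phen, neutral), 2 cyano (CN, -1). Ligand charge sum = -3.
Charge balance with sodium (+1) requires 1 complex ion per 1 sodium.

Na[Zn(CN)2(gly)(phen)]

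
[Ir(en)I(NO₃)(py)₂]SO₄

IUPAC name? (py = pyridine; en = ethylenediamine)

The 1 sulfate counter-ion carries a total charge of -2, so each complex ion is 2+.
Ligand charges: 2×pyridine (neutral), 1×iodo (-1 each), 1×ethylenediamine (neutral), 1×nitrato (-1 each); total -2. So Ir + (-2) = 2+, giving Ir = +4.
Ligands are named alphabetically: ethylenediamine before iodo before nitrato before pyridine.

(ethylenediamine)iodonitratobis(pyridine)iridium(IV) sulfate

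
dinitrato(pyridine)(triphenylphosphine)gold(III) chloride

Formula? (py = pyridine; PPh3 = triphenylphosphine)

[Au(NO3)2(PPh3)(py)]Cl

Ligands: 2 nitrato (NO3, -1), 1 pyridine (py, neutral), 1 triphenylphosphine (PPh3, neutral). Ligand charge sum = -2.
With Au in oxidation state +3, the complex ion is [Au...]^1+.
Charge balance with chloride (-1) requires 1 complex ion per 1 chloride.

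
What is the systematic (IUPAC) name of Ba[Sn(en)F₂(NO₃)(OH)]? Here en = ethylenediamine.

The 1 barium counter-ion carries a total charge of +2, so each complex ion is 2−.
Ligand charges: 1×hydroxo (-1 each), 2×fluoro (-1 each), 1×ethylenediamine (neutral), 1×nitrato (-1 each); total -4. So Sn + (-4) = 2−, giving Sn = +2.
Ligands are named alphabetically: ethylenediamine before fluoro before hydroxo before nitrato.
The complex ion is anionic, so tin takes the -ate form stannate(II).

barium (ethylenediamine)difluorohydroxonitratostannate(II)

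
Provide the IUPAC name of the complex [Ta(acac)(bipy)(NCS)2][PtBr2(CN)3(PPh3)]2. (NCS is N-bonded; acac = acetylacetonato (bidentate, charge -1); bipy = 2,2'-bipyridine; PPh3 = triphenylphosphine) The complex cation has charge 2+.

The complex cation is given as 2+; its ligand charges sum to -3, so Ta = +5.
With 2 anions per cation, each anion must be 2/2 = 1−.
Anion: ligand charges sum to -5; for the ion to be 1−, Pt = +4.

(acetylacetonato)(2,2'-bipyridine)diisothiocyanatotantalum(V) dibromotricyano(triphenylphosphine)platinate(IV)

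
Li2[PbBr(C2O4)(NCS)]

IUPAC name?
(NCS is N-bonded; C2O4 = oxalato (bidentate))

The 2 lithium counter-ions carry a total charge of +2, so each complex ion is 2−.
Ligand charges: 1×isothiocyanato (-1 each), 1×oxalato (-2 each), 1×bromo (-1 each); total -4. So Pb + (-4) = 2−, giving Pb = +2.
The complex ion is anionic, so lead takes the -ate form plumbate(II).

lithium bromoisothiocyanatooxalatoplumbate(II)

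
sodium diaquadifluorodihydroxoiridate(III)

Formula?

Na[IrF2(H2O)2(OH)2]

Ligands: 2 hydroxo (OH, -1), 2 aqua (H2O, neutral), 2 fluoro (F, -1). Ligand charge sum = -4.
With Ir in oxidation state +3, the complex ion is [Ir...]^1−.
Charge balance with sodium (+1) requires 1 complex ion per 1 sodium.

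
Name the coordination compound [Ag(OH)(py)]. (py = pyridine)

hydroxo(pyridine)silver(I)

There is no counter-ion, so the complex is neutral overall.
Ligand charges: 1×hydroxo (-1 each), 1×pyridine (neutral); total -1. So Ag + (-1) = 0, giving Ag = +1.
Ligands are named alphabetically: hydroxo before pyridine.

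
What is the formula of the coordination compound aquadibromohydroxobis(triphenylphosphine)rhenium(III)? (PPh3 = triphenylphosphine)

Ligands: 1 hydroxo (OH, -1), 2 bromo (Br, -1), 2 triphenylphosphine (PPh3, neutral), 1 aqua (H2O, neutral). Ligand charge sum = -3.
With Re in oxidation state +3, the complex ion is [Re...].

[ReBr2(H2O)(OH)(PPh3)2]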